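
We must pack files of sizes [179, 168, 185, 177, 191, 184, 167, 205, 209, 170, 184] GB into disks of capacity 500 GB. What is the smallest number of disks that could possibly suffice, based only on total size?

5

Total size = 179 + 168 + 185 + 177 + 191 + 184 + 167 + 205 + 209 + 170 + 184 = 2019 GB.
⌈2019 / 500⌉ = 5.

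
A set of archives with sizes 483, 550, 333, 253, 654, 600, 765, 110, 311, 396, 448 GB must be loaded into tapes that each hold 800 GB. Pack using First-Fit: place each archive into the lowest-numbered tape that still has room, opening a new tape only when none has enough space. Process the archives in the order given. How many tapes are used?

483 GB → tape 1 (remaining 317 GB)
550 GB → tape 2 (remaining 250 GB)
333 GB → tape 3 (remaining 467 GB)
253 GB → tape 1 (remaining 64 GB)
654 GB → tape 4 (remaining 146 GB)
600 GB → tape 5 (remaining 200 GB)
765 GB → tape 6 (remaining 35 GB)
110 GB → tape 2 (remaining 140 GB)
311 GB → tape 3 (remaining 156 GB)
396 GB → tape 7 (remaining 404 GB)
448 GB → tape 8 (remaining 352 GB)
Final tapes: [483,253] [550,110] [333,311] [654] [600] [765] [396] [448].

8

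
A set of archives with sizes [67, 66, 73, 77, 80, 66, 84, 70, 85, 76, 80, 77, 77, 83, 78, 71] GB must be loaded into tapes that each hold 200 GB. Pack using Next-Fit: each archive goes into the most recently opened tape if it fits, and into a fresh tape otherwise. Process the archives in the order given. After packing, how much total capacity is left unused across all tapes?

67 GB → tape 1 (remaining 133 GB)
66 GB → tape 1 (remaining 67 GB)
73 GB → tape 2 (remaining 127 GB)
77 GB → tape 2 (remaining 50 GB)
80 GB → tape 3 (remaining 120 GB)
66 GB → tape 3 (remaining 54 GB)
84 GB → tape 4 (remaining 116 GB)
70 GB → tape 4 (remaining 46 GB)
85 GB → tape 5 (remaining 115 GB)
76 GB → tape 5 (remaining 39 GB)
80 GB → tape 6 (remaining 120 GB)
77 GB → tape 6 (remaining 43 GB)
77 GB → tape 7 (remaining 123 GB)
83 GB → tape 7 (remaining 40 GB)
78 GB → tape 8 (remaining 122 GB)
71 GB → tape 8 (remaining 51 GB)
8 tapes × 200 GB = 1600 GB; used 1210 GB; unused 390 GB.

390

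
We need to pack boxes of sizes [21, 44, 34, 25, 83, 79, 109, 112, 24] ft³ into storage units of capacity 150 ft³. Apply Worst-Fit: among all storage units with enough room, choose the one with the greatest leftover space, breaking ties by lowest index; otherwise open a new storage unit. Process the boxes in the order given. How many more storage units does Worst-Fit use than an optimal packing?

1

Worst-Fit: [21,44,34,25] [83] [79,24] [109] [112] → 5 storage units.
Total size 531 ft³; any packing needs at least ⌈531/150⌉ = 4 storage units.
An optimal packing achieves that bound: [112,34] [109,25] [83,44,21] [79,24] → 4 storage units.
Excess: 5 − 4 = 1.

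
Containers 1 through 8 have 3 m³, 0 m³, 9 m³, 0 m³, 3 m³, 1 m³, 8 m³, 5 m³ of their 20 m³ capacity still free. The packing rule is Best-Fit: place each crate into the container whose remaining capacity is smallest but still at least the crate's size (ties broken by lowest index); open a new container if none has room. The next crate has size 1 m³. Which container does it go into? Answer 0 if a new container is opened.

6

Containers with room: container 1 (3 m³), container 3 (9 m³), container 5 (3 m³), container 6 (1 m³), container 7 (8 m³), container 8 (5 m³).
Tightest fit is container 6 with 1 m³ free.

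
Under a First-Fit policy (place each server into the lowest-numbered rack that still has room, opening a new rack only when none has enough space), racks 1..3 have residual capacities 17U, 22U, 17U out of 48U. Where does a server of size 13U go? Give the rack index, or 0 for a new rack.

Racks with room: rack 1 (17U), rack 2 (22U), rack 3 (17U).
The first with room is rack 1.

1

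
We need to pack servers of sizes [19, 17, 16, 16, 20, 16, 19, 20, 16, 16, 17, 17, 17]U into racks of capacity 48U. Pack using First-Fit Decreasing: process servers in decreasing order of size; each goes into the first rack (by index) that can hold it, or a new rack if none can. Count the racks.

6

Sorted descending: 20, 20, 19, 19, 17, 17, 17, 17, 16, 16, 16, 16, 16.
Put 20U in rack 1; 28U remain.
Put 20U in rack 1; 8U remain.
Put 19U in rack 2; 29U remain.
Put 19U in rack 2; 10U remain.
Put 17U in rack 3; 31U remain.
Put 17U in rack 3; 14U remain.
Put 17U in rack 4; 31U remain.
Put 17U in rack 4; 14U remain.
Put 16U in rack 5; 32U remain.
Put 16U in rack 5; 16U remain.
Put 16U in rack 5; 0U remain.
Put 16U in rack 6; 32U remain.
Put 16U in rack 6; 16U remain.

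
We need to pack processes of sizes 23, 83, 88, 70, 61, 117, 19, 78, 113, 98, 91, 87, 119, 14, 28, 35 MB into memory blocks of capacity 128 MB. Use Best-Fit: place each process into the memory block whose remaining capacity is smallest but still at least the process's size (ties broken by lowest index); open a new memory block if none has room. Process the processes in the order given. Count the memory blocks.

Put 23 MB in memory block 1; 105 MB remain.
Put 83 MB in memory block 1; 22 MB remain.
Put 88 MB in memory block 2; 40 MB remain.
Put 70 MB in memory block 3; 58 MB remain.
Put 61 MB in memory block 4; 67 MB remain.
Put 117 MB in memory block 5; 11 MB remain.
Put 19 MB in memory block 1; 3 MB remain.
Put 78 MB in memory block 6; 50 MB remain.
Put 113 MB in memory block 7; 15 MB remain.
Put 98 MB in memory block 8; 30 MB remain.
Put 91 MB in memory block 9; 37 MB remain.
Put 87 MB in memory block 10; 41 MB remain.
Put 119 MB in memory block 11; 9 MB remain.
Put 14 MB in memory block 7; 1 MB remain.
Put 28 MB in memory block 8; 2 MB remain.
Put 35 MB in memory block 9; 2 MB remain.
Final memory blocks: [23,83,19] [88] [70] [61] [117] [78] [113,14] [98,28] [91,35] [87] [119].

11 memory blocks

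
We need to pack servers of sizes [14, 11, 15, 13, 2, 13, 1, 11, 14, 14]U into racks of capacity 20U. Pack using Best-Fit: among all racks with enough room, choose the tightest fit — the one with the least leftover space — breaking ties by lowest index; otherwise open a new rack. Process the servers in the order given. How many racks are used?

Put 14U in rack 1; 6U remain.
Put 11U in rack 2; 9U remain.
Put 15U in rack 3; 5U remain.
Put 13U in rack 4; 7U remain.
Put 2U in rack 3; 3U remain.
Put 13U in rack 5; 7U remain.
Put 1U in rack 3; 2U remain.
Put 11U in rack 6; 9U remain.
Put 14U in rack 7; 6U remain.
Put 14U in rack 8; 6U remain.
Final racks: [14] [11] [15,2,1] [13] [13] [11] [14] [14].

8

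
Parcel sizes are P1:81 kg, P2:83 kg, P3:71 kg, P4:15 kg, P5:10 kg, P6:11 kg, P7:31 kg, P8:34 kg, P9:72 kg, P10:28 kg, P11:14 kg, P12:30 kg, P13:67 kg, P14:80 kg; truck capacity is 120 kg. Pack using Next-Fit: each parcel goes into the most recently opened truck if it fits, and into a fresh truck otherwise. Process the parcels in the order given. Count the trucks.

7 trucks

P1 (81 kg) → truck 1 (remaining 39 kg)
P2 (83 kg) → truck 2 (remaining 37 kg)
P3 (71 kg) → truck 3 (remaining 49 kg)
P4 (15 kg) → truck 3 (remaining 34 kg)
P5 (10 kg) → truck 3 (remaining 24 kg)
P6 (11 kg) → truck 3 (remaining 13 kg)
P7 (31 kg) → truck 4 (remaining 89 kg)
P8 (34 kg) → truck 4 (remaining 55 kg)
P9 (72 kg) → truck 5 (remaining 48 kg)
P10 (28 kg) → truck 5 (remaining 20 kg)
P11 (14 kg) → truck 5 (remaining 6 kg)
P12 (30 kg) → truck 6 (remaining 90 kg)
P13 (67 kg) → truck 6 (remaining 23 kg)
P14 (80 kg) → truck 7 (remaining 40 kg)
Final trucks: [81] [83] [71,15,10,11] [31,34] [72,28,14] [30,67] [80].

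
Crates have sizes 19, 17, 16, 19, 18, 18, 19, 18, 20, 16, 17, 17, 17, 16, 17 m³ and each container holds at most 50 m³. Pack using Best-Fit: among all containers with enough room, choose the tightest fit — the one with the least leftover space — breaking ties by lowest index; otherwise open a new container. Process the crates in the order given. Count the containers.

19 m³ → container 1 (remaining 31 m³)
17 m³ → container 1 (remaining 14 m³)
16 m³ → container 2 (remaining 34 m³)
19 m³ → container 2 (remaining 15 m³)
18 m³ → container 3 (remaining 32 m³)
18 m³ → container 3 (remaining 14 m³)
19 m³ → container 4 (remaining 31 m³)
18 m³ → container 4 (remaining 13 m³)
20 m³ → container 5 (remaining 30 m³)
16 m³ → container 5 (remaining 14 m³)
17 m³ → container 6 (remaining 33 m³)
17 m³ → container 6 (remaining 16 m³)
17 m³ → container 7 (remaining 33 m³)
16 m³ → container 6 (remaining 0 m³)
17 m³ → container 7 (remaining 16 m³)

7 containers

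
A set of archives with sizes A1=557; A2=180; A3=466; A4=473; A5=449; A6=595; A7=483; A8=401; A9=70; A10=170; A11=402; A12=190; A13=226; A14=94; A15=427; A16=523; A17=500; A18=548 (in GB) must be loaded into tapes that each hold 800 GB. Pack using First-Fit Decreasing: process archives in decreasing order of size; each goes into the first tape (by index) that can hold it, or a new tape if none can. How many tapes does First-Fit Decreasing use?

12

Sorted descending: 595, 557, 548, 523, 500, 483, 473, 466, 449, 427, 402, 401, 226, 190, 180, 170, 94, 70.
595 GB → tape 1 (remaining 205 GB)
557 GB → tape 2 (remaining 243 GB)
548 GB → tape 3 (remaining 252 GB)
523 GB → tape 4 (remaining 277 GB)
500 GB → tape 5 (remaining 300 GB)
483 GB → tape 6 (remaining 317 GB)
473 GB → tape 7 (remaining 327 GB)
466 GB → tape 8 (remaining 334 GB)
449 GB → tape 9 (remaining 351 GB)
427 GB → tape 10 (remaining 373 GB)
402 GB → tape 11 (remaining 398 GB)
401 GB → tape 12 (remaining 399 GB)
226 GB → tape 2 (remaining 17 GB)
190 GB → tape 1 (remaining 15 GB)
180 GB → tape 3 (remaining 72 GB)
170 GB → tape 4 (remaining 107 GB)
94 GB → tape 4 (remaining 13 GB)
70 GB → tape 3 (remaining 2 GB)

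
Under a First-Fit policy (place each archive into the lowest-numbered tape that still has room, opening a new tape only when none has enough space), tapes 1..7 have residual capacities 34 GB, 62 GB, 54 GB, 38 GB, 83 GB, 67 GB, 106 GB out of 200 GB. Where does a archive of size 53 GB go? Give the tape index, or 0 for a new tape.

2

Tapes with room: tape 2 (62 GB), tape 3 (54 GB), tape 5 (83 GB), tape 6 (67 GB), tape 7 (106 GB).
The first with room is tape 2.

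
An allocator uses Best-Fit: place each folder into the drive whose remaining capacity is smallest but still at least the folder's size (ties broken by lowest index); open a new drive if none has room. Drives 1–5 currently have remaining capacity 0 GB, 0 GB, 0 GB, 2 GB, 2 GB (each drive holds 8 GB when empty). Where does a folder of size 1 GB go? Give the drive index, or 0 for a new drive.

Drives with room: drive 4 (2 GB), drive 5 (2 GB).
Tightest fit is drive 4 with 2 GB free.

4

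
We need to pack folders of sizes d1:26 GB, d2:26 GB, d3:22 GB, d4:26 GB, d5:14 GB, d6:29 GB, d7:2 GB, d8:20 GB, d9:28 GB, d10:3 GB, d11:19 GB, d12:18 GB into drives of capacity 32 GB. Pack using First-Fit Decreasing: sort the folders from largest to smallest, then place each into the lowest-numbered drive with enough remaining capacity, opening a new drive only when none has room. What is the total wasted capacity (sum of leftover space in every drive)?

Sorted descending: 29, 28, 26, 26, 26, 22, 20, 19, 18, 14, 3, 2.
29 GB → drive 1 (remaining 3 GB)
28 GB → drive 2 (remaining 4 GB)
26 GB → drive 3 (remaining 6 GB)
26 GB → drive 4 (remaining 6 GB)
26 GB → drive 5 (remaining 6 GB)
22 GB → drive 6 (remaining 10 GB)
20 GB → drive 7 (remaining 12 GB)
19 GB → drive 8 (remaining 13 GB)
18 GB → drive 9 (remaining 14 GB)
14 GB → drive 9 (remaining 0 GB)
3 GB → drive 1 (remaining 0 GB)
2 GB → drive 2 (remaining 2 GB)
9 drives × 32 GB = 288 GB; used 233 GB; unused 55 GB.

55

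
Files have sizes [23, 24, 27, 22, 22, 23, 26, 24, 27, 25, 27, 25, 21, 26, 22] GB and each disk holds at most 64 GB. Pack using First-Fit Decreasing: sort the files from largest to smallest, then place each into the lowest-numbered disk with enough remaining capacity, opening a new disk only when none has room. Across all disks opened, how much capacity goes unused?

Sorted descending: 27, 27, 27, 26, 26, 25, 25, 24, 24, 23, 23, 22, 22, 22, 21.
Put 27 GB in disk 1; 37 GB remain.
Put 27 GB in disk 1; 10 GB remain.
Put 27 GB in disk 2; 37 GB remain.
Put 26 GB in disk 2; 11 GB remain.
Put 26 GB in disk 3; 38 GB remain.
Put 25 GB in disk 3; 13 GB remain.
Put 25 GB in disk 4; 39 GB remain.
Put 24 GB in disk 4; 15 GB remain.
Put 24 GB in disk 5; 40 GB remain.
Put 23 GB in disk 5; 17 GB remain.
Put 23 GB in disk 6; 41 GB remain.
Put 22 GB in disk 6; 19 GB remain.
Put 22 GB in disk 7; 42 GB remain.
Put 22 GB in disk 7; 20 GB remain.
Put 21 GB in disk 8; 43 GB remain.
8 disks × 64 GB = 512 GB; used 364 GB; unused 148 GB.

148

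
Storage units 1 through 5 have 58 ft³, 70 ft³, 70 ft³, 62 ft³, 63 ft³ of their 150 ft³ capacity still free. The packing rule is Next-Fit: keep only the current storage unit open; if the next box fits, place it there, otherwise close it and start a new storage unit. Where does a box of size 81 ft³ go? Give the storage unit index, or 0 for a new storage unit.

Next-Fit only looks at storage unit 5, which has 63 ft³ free.
81 ft³ does not fit, so a new storage unit is opened.

0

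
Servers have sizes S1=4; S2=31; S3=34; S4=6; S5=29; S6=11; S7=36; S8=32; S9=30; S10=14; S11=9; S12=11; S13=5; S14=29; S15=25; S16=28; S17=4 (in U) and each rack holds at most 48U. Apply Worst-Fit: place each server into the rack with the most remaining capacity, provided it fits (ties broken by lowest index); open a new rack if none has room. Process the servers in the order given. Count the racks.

9 racks

rack 1: place S1 (4U), 44U left
rack 1: place S2 (31U), 13U left
rack 2: place S3 (34U), 14U left
rack 2: place S4 (6U), 8U left
rack 3: place S5 (29U), 19U left
rack 3: place S6 (11U), 8U left
rack 4: place S7 (36U), 12U left
rack 5: place S8 (32U), 16U left
rack 6: place S9 (30U), 18U left
rack 6: place S10 (14U), 4U left
rack 5: place S11 (9U), 7U left
rack 1: place S12 (11U), 2U left
rack 4: place S13 (5U), 7U left
rack 7: place S14 (29U), 19U left
rack 8: place S15 (25U), 23U left
rack 9: place S16 (28U), 20U left
rack 8: place S17 (4U), 19U left
Final racks: [4,31,11] [34,6] [29,11] [36,5] [32,9] [30,14] [29] [25,4] [28].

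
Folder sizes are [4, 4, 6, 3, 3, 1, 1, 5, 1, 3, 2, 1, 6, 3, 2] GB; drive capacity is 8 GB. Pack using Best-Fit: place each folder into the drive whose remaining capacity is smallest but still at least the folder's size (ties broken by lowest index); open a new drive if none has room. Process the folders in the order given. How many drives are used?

6

drive 1: place 4 GB, 4 GB left
drive 1: place 4 GB, 0 GB left
drive 2: place 6 GB, 2 GB left
drive 3: place 3 GB, 5 GB left
drive 3: place 3 GB, 2 GB left
drive 2: place 1 GB, 1 GB left
drive 2: place 1 GB, 0 GB left
drive 4: place 5 GB, 3 GB left
drive 3: place 1 GB, 1 GB left
drive 4: place 3 GB, 0 GB left
drive 5: place 2 GB, 6 GB left
drive 3: place 1 GB, 0 GB left
drive 5: place 6 GB, 0 GB left
drive 6: place 3 GB, 5 GB left
drive 6: place 2 GB, 3 GB left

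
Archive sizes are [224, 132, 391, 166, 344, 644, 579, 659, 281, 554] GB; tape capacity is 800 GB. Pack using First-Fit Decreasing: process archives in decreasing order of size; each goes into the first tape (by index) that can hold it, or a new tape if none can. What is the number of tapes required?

6 tapes

Sorted descending: 659, 644, 579, 554, 391, 344, 281, 224, 166, 132.
659 GB → tape 1 (remaining 141 GB)
644 GB → tape 2 (remaining 156 GB)
579 GB → tape 3 (remaining 221 GB)
554 GB → tape 4 (remaining 246 GB)
391 GB → tape 5 (remaining 409 GB)
344 GB → tape 5 (remaining 65 GB)
281 GB → tape 6 (remaining 519 GB)
224 GB → tape 4 (remaining 22 GB)
166 GB → tape 3 (remaining 55 GB)
132 GB → tape 1 (remaining 9 GB)
Final tapes: [659,132] [644] [579,166] [554,224] [391,344] [281].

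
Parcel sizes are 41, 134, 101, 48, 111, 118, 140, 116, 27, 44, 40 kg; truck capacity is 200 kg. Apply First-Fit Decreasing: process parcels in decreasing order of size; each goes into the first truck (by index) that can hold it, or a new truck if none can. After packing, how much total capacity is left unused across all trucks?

Sorted descending: 140, 134, 118, 116, 111, 101, 48, 44, 41, 40, 27.
Put 140 kg in truck 1; 60 kg remain.
Put 134 kg in truck 2; 66 kg remain.
Put 118 kg in truck 3; 82 kg remain.
Put 116 kg in truck 4; 84 kg remain.
Put 111 kg in truck 5; 89 kg remain.
Put 101 kg in truck 6; 99 kg remain.
Put 48 kg in truck 1; 12 kg remain.
Put 44 kg in truck 2; 22 kg remain.
Put 41 kg in truck 3; 41 kg remain.
Put 40 kg in truck 3; 1 kg remain.
Put 27 kg in truck 4; 57 kg remain.
6 trucks × 200 kg = 1200 kg; used 920 kg; unused 280 kg.

280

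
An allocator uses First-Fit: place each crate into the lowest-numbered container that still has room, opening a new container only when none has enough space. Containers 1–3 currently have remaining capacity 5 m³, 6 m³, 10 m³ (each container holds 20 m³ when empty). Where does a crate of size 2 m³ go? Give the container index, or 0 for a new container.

Containers with room: container 1 (5 m³), container 2 (6 m³), container 3 (10 m³).
The first with room is container 1.

1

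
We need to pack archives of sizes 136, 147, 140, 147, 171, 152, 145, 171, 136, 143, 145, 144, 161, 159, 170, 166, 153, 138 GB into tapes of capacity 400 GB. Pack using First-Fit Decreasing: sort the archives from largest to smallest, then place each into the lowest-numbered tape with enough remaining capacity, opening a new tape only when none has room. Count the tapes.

9 tapes

Sorted descending: 171, 171, 170, 166, 161, 159, 153, 152, 147, 147, 145, 145, 144, 143, 140, 138, 136, 136.
Put 171 GB in tape 1; 229 GB remain.
Put 171 GB in tape 1; 58 GB remain.
Put 170 GB in tape 2; 230 GB remain.
Put 166 GB in tape 2; 64 GB remain.
Put 161 GB in tape 3; 239 GB remain.
Put 159 GB in tape 3; 80 GB remain.
Put 153 GB in tape 4; 247 GB remain.
Put 152 GB in tape 4; 95 GB remain.
Put 147 GB in tape 5; 253 GB remain.
Put 147 GB in tape 5; 106 GB remain.
Put 145 GB in tape 6; 255 GB remain.
Put 145 GB in tape 6; 110 GB remain.
Put 144 GB in tape 7; 256 GB remain.
Put 143 GB in tape 7; 113 GB remain.
Put 140 GB in tape 8; 260 GB remain.
Put 138 GB in tape 8; 122 GB remain.
Put 136 GB in tape 9; 264 GB remain.
Put 136 GB in tape 9; 128 GB remain.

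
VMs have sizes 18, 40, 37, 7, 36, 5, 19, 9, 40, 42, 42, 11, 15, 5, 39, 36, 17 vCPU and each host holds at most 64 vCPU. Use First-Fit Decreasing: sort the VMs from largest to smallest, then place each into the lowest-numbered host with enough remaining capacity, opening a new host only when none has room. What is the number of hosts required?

8

Sorted descending: 42, 42, 40, 40, 39, 37, 36, 36, 19, 18, 17, 15, 11, 9, 7, 5, 5.
host 1: place 42 vCPU, 22 vCPU left
host 2: place 42 vCPU, 22 vCPU left
host 3: place 40 vCPU, 24 vCPU left
host 4: place 40 vCPU, 24 vCPU left
host 5: place 39 vCPU, 25 vCPU left
host 6: place 37 vCPU, 27 vCPU left
host 7: place 36 vCPU, 28 vCPU left
host 8: place 36 vCPU, 28 vCPU left
host 1: place 19 vCPU, 3 vCPU left
host 2: place 18 vCPU, 4 vCPU left
host 3: place 17 vCPU, 7 vCPU left
host 4: place 15 vCPU, 9 vCPU left
host 5: place 11 vCPU, 14 vCPU left
host 4: place 9 vCPU, 0 vCPU left
host 3: place 7 vCPU, 0 vCPU left
host 5: place 5 vCPU, 9 vCPU left
host 5: place 5 vCPU, 4 vCPU left
Final hosts: [42,19] [42,18] [40,17,7] [40,15,9] [39,11,5,5] [37] [36] [36].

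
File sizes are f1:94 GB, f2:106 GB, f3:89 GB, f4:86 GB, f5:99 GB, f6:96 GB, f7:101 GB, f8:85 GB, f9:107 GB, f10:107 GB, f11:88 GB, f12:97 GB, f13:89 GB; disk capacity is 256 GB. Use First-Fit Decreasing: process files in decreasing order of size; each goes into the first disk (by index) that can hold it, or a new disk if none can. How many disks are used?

7

Sorted descending: 107, 107, 106, 101, 99, 97, 96, 94, 89, 89, 88, 86, 85.
disk 1: place 107 GB, 149 GB left
disk 1: place 107 GB, 42 GB left
disk 2: place 106 GB, 150 GB left
disk 2: place 101 GB, 49 GB left
disk 3: place 99 GB, 157 GB left
disk 3: place 97 GB, 60 GB left
disk 4: place 96 GB, 160 GB left
disk 4: place 94 GB, 66 GB left
disk 5: place 89 GB, 167 GB left
disk 5: place 89 GB, 78 GB left
disk 6: place 88 GB, 168 GB left
disk 6: place 86 GB, 82 GB left
disk 7: place 85 GB, 171 GB left
Final disks: [107,107] [106,101] [99,97] [96,94] [89,89] [88,86] [85].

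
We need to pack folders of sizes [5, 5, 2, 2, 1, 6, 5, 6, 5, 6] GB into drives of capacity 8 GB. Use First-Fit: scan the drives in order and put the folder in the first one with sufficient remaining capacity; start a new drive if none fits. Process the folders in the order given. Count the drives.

7

Put 5 GB in drive 1; 3 GB remain.
Put 5 GB in drive 2; 3 GB remain.
Put 2 GB in drive 1; 1 GB remain.
Put 2 GB in drive 2; 1 GB remain.
Put 1 GB in drive 1; 0 GB remain.
Put 6 GB in drive 3; 2 GB remain.
Put 5 GB in drive 4; 3 GB remain.
Put 6 GB in drive 5; 2 GB remain.
Put 5 GB in drive 6; 3 GB remain.
Put 6 GB in drive 7; 2 GB remain.
Final drives: [5,2,1] [5,2] [6] [5] [6] [5] [6].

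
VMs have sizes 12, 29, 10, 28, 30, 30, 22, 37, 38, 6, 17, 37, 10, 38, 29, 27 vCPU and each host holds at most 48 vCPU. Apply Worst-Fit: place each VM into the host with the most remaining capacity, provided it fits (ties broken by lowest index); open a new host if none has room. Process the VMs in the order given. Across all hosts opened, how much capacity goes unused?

12 vCPU → host 1 (remaining 36 vCPU)
29 vCPU → host 1 (remaining 7 vCPU)
10 vCPU → host 2 (remaining 38 vCPU)
28 vCPU → host 2 (remaining 10 vCPU)
30 vCPU → host 3 (remaining 18 vCPU)
30 vCPU → host 4 (remaining 18 vCPU)
22 vCPU → host 5 (remaining 26 vCPU)
37 vCPU → host 6 (remaining 11 vCPU)
38 vCPU → host 7 (remaining 10 vCPU)
6 vCPU → host 5 (remaining 20 vCPU)
17 vCPU → host 5 (remaining 3 vCPU)
37 vCPU → host 8 (remaining 11 vCPU)
10 vCPU → host 3 (remaining 8 vCPU)
38 vCPU → host 9 (remaining 10 vCPU)
29 vCPU → host 10 (remaining 19 vCPU)
27 vCPU → host 11 (remaining 21 vCPU)
11 hosts × 48 vCPU = 528 vCPU; used 400 vCPU; unused 128 vCPU.

128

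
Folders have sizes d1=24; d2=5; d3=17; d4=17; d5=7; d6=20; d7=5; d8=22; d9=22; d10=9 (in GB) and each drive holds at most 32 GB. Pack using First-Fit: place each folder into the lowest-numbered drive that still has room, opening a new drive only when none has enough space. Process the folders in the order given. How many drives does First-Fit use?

6

Put d1 (24 GB) in drive 1; 8 GB remain.
Put d2 (5 GB) in drive 1; 3 GB remain.
Put d3 (17 GB) in drive 2; 15 GB remain.
Put d4 (17 GB) in drive 3; 15 GB remain.
Put d5 (7 GB) in drive 2; 8 GB remain.
Put d6 (20 GB) in drive 4; 12 GB remain.
Put d7 (5 GB) in drive 2; 3 GB remain.
Put d8 (22 GB) in drive 5; 10 GB remain.
Put d9 (22 GB) in drive 6; 10 GB remain.
Put d10 (9 GB) in drive 3; 6 GB remain.
Final drives: [24,5] [17,7,5] [17,9] [20] [22] [22].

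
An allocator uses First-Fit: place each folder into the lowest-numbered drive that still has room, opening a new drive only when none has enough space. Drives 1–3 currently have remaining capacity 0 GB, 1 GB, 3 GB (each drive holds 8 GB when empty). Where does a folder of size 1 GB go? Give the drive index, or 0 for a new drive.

2

Drives with room: drive 2 (1 GB), drive 3 (3 GB).
The first with room is drive 2.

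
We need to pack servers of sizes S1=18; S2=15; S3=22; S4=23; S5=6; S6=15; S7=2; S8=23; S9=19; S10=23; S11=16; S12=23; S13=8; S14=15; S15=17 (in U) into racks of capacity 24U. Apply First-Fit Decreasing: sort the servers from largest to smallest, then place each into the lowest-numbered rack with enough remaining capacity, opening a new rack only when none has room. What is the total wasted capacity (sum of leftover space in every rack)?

Sorted descending: 23, 23, 23, 23, 22, 19, 18, 17, 16, 15, 15, 15, 8, 6, 2.
rack 1: place 23U, 1U left
rack 2: place 23U, 1U left
rack 3: place 23U, 1U left
rack 4: place 23U, 1U left
rack 5: place 22U, 2U left
rack 6: place 19U, 5U left
rack 7: place 18U, 6U left
rack 8: place 17U, 7U left
rack 9: place 16U, 8U left
rack 10: place 15U, 9U left
rack 11: place 15U, 9U left
rack 12: place 15U, 9U left
rack 9: place 8U, 0U left
rack 7: place 6U, 0U left
rack 5: place 2U, 0U left
12 racks × 24U = 288U; used 245U; unused 43U.

43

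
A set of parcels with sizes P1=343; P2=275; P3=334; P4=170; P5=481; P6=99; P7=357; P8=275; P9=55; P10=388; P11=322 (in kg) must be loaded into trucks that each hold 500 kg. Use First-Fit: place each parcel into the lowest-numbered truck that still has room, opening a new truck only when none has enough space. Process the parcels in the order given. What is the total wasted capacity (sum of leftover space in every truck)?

Put P1 (343 kg) in truck 1; 157 kg remain.
Put P2 (275 kg) in truck 2; 225 kg remain.
Put P3 (334 kg) in truck 3; 166 kg remain.
Put P4 (170 kg) in truck 2; 55 kg remain.
Put P5 (481 kg) in truck 4; 19 kg remain.
Put P6 (99 kg) in truck 1; 58 kg remain.
Put P7 (357 kg) in truck 5; 143 kg remain.
Put P8 (275 kg) in truck 6; 225 kg remain.
Put P9 (55 kg) in truck 1; 3 kg remain.
Put P10 (388 kg) in truck 7; 112 kg remain.
Put P11 (322 kg) in truck 8; 178 kg remain.
8 trucks × 500 kg = 4000 kg; used 3099 kg; unused 901 kg.

901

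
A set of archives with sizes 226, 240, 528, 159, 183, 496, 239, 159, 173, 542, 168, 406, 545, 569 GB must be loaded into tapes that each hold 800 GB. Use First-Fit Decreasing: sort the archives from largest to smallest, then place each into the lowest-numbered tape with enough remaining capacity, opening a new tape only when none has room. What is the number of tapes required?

Sorted descending: 569, 545, 542, 528, 496, 406, 240, 239, 226, 183, 173, 168, 159, 159.
Put 569 GB in tape 1; 231 GB remain.
Put 545 GB in tape 2; 255 GB remain.
Put 542 GB in tape 3; 258 GB remain.
Put 528 GB in tape 4; 272 GB remain.
Put 496 GB in tape 5; 304 GB remain.
Put 406 GB in tape 6; 394 GB remain.
Put 240 GB in tape 2; 15 GB remain.
Put 239 GB in tape 3; 19 GB remain.
Put 226 GB in tape 1; 5 GB remain.
Put 183 GB in tape 4; 89 GB remain.
Put 173 GB in tape 5; 131 GB remain.
Put 168 GB in tape 6; 226 GB remain.
Put 159 GB in tape 6; 67 GB remain.
Put 159 GB in tape 7; 641 GB remain.

7 tapes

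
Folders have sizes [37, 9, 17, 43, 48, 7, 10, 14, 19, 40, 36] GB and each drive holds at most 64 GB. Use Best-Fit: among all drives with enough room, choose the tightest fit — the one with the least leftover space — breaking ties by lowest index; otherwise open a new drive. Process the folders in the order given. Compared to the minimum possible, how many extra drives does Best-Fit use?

Best-Fit: [37,9,17] [43,10] [48,7] [14,19] [40] [36] → 6 drives.
Total size 280 GB; any packing needs at least ⌈280/64⌉ = 5 drives.
An optimal packing achieves that bound: [48,14] [43,19] [40,17,7] [37,10,9] [36] → 5 drives.
Excess: 6 − 5 = 1.

1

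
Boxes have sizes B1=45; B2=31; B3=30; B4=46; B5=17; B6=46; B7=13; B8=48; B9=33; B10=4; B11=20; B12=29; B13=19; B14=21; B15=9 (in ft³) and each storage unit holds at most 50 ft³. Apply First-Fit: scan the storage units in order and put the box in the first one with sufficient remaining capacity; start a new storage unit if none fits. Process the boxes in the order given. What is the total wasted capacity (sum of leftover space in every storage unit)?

B1 (45 ft³) → storage unit 1 (remaining 5 ft³)
B2 (31 ft³) → storage unit 2 (remaining 19 ft³)
B3 (30 ft³) → storage unit 3 (remaining 20 ft³)
B4 (46 ft³) → storage unit 4 (remaining 4 ft³)
B5 (17 ft³) → storage unit 2 (remaining 2 ft³)
B6 (46 ft³) → storage unit 5 (remaining 4 ft³)
B7 (13 ft³) → storage unit 3 (remaining 7 ft³)
B8 (48 ft³) → storage unit 6 (remaining 2 ft³)
B9 (33 ft³) → storage unit 7 (remaining 17 ft³)
B10 (4 ft³) → storage unit 1 (remaining 1 ft³)
B11 (20 ft³) → storage unit 8 (remaining 30 ft³)
B12 (29 ft³) → storage unit 8 (remaining 1 ft³)
B13 (19 ft³) → storage unit 9 (remaining 31 ft³)
B14 (21 ft³) → storage unit 9 (remaining 10 ft³)
B15 (9 ft³) → storage unit 7 (remaining 8 ft³)
9 storage units × 50 ft³ = 450 ft³; used 411 ft³; unused 39 ft³.

39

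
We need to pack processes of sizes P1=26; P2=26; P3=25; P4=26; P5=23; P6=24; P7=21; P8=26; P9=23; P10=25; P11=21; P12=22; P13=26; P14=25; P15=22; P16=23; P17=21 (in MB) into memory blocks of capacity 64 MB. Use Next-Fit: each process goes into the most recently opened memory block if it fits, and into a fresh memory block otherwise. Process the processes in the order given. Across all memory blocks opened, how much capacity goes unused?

Put P1 (26 MB) in memory block 1; 38 MB remain.
Put P2 (26 MB) in memory block 1; 12 MB remain.
Put P3 (25 MB) in memory block 2; 39 MB remain.
Put P4 (26 MB) in memory block 2; 13 MB remain.
Put P5 (23 MB) in memory block 3; 41 MB remain.
Put P6 (24 MB) in memory block 3; 17 MB remain.
Put P7 (21 MB) in memory block 4; 43 MB remain.
Put P8 (26 MB) in memory block 4; 17 MB remain.
Put P9 (23 MB) in memory block 5; 41 MB remain.
Put P10 (25 MB) in memory block 5; 16 MB remain.
Put P11 (21 MB) in memory block 6; 43 MB remain.
Put P12 (22 MB) in memory block 6; 21 MB remain.
Put P13 (26 MB) in memory block 7; 38 MB remain.
Put P14 (25 MB) in memory block 7; 13 MB remain.
Put P15 (22 MB) in memory block 8; 42 MB remain.
Put P16 (23 MB) in memory block 8; 19 MB remain.
Put P17 (21 MB) in memory block 9; 43 MB remain.
9 memory blocks × 64 MB = 576 MB; used 405 MB; unused 171 MB.

171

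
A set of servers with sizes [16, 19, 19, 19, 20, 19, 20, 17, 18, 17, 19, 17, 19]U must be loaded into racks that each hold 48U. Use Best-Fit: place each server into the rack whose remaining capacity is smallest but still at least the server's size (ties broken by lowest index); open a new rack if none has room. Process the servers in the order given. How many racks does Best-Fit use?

16U → rack 1 (remaining 32U)
19U → rack 1 (remaining 13U)
19U → rack 2 (remaining 29U)
19U → rack 2 (remaining 10U)
20U → rack 3 (remaining 28U)
19U → rack 3 (remaining 9U)
20U → rack 4 (remaining 28U)
17U → rack 4 (remaining 11U)
18U → rack 5 (remaining 30U)
17U → rack 5 (remaining 13U)
19U → rack 6 (remaining 29U)
17U → rack 6 (remaining 12U)
19U → rack 7 (remaining 29U)

7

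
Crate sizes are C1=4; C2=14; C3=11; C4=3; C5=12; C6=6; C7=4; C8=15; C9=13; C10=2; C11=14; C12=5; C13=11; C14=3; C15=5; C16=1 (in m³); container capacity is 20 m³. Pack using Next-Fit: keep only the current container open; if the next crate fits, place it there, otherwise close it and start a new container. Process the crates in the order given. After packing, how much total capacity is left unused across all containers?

Put C1 (4 m³) in container 1; 16 m³ remain.
Put C2 (14 m³) in container 1; 2 m³ remain.
Put C3 (11 m³) in container 2; 9 m³ remain.
Put C4 (3 m³) in container 2; 6 m³ remain.
Put C5 (12 m³) in container 3; 8 m³ remain.
Put C6 (6 m³) in container 3; 2 m³ remain.
Put C7 (4 m³) in container 4; 16 m³ remain.
Put C8 (15 m³) in container 4; 1 m³ remain.
Put C9 (13 m³) in container 5; 7 m³ remain.
Put C10 (2 m³) in container 5; 5 m³ remain.
Put C11 (14 m³) in container 6; 6 m³ remain.
Put C12 (5 m³) in container 6; 1 m³ remain.
Put C13 (11 m³) in container 7; 9 m³ remain.
Put C14 (3 m³) in container 7; 6 m³ remain.
Put C15 (5 m³) in container 7; 1 m³ remain.
Put C16 (1 m³) in container 7; 0 m³ remain.
7 containers × 20 m³ = 140 m³; used 123 m³; unused 17 m³.

17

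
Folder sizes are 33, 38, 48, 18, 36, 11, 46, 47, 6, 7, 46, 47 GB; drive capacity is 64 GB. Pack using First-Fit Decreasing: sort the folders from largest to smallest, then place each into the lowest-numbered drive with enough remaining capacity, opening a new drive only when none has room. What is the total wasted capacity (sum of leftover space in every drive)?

Sorted descending: 48, 47, 47, 46, 46, 38, 36, 33, 18, 11, 7, 6.
Put 48 GB in drive 1; 16 GB remain.
Put 47 GB in drive 2; 17 GB remain.
Put 47 GB in drive 3; 17 GB remain.
Put 46 GB in drive 4; 18 GB remain.
Put 46 GB in drive 5; 18 GB remain.
Put 38 GB in drive 6; 26 GB remain.
Put 36 GB in drive 7; 28 GB remain.
Put 33 GB in drive 8; 31 GB remain.
Put 18 GB in drive 4; 0 GB remain.
Put 11 GB in drive 1; 5 GB remain.
Put 7 GB in drive 2; 10 GB remain.
Put 6 GB in drive 2; 4 GB remain.
8 drives × 64 GB = 512 GB; used 383 GB; unused 129 GB.

129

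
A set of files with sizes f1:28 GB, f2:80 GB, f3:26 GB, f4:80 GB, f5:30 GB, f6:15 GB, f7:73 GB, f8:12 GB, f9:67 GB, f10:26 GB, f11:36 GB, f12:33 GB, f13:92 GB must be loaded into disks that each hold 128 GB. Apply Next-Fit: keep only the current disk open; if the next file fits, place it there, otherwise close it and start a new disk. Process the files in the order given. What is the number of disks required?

Put f1 (28 GB) in disk 1; 100 GB remain.
Put f2 (80 GB) in disk 1; 20 GB remain.
Put f3 (26 GB) in disk 2; 102 GB remain.
Put f4 (80 GB) in disk 2; 22 GB remain.
Put f5 (30 GB) in disk 3; 98 GB remain.
Put f6 (15 GB) in disk 3; 83 GB remain.
Put f7 (73 GB) in disk 3; 10 GB remain.
Put f8 (12 GB) in disk 4; 116 GB remain.
Put f9 (67 GB) in disk 4; 49 GB remain.
Put f10 (26 GB) in disk 4; 23 GB remain.
Put f11 (36 GB) in disk 5; 92 GB remain.
Put f12 (33 GB) in disk 5; 59 GB remain.
Put f13 (92 GB) in disk 6; 36 GB remain.

6 disks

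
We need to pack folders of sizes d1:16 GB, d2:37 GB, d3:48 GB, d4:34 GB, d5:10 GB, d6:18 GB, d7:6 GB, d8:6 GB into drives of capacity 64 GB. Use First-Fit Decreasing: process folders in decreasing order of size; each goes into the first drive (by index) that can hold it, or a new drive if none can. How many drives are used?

Sorted descending: 48, 37, 34, 18, 16, 10, 6, 6.
48 GB → drive 1 (remaining 16 GB)
37 GB → drive 2 (remaining 27 GB)
34 GB → drive 3 (remaining 30 GB)
18 GB → drive 2 (remaining 9 GB)
16 GB → drive 1 (remaining 0 GB)
10 GB → drive 3 (remaining 20 GB)
6 GB → drive 2 (remaining 3 GB)
6 GB → drive 3 (remaining 14 GB)
Final drives: [48,16] [37,18,6] [34,10,6].

3 drives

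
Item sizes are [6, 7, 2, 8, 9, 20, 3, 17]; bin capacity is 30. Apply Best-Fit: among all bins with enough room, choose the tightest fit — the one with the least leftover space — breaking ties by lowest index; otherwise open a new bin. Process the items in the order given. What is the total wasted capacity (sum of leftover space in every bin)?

18

Put 6 in bin 1; 24 remain.
Put 7 in bin 1; 17 remain.
Put 2 in bin 1; 15 remain.
Put 8 in bin 1; 7 remain.
Put 9 in bin 2; 21 remain.
Put 20 in bin 2; 1 remain.
Put 3 in bin 1; 4 remain.
Put 17 in bin 3; 13 remain.
3 bins × 30 = 90; used 72; unused 18.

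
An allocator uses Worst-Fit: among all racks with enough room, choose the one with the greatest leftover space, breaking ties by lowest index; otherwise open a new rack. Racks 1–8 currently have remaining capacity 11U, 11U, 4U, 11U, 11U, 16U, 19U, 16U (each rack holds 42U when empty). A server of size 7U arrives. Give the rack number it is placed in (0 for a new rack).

Racks with room: rack 1 (11U), rack 2 (11U), rack 4 (11U), rack 5 (11U), rack 6 (16U), rack 7 (19U), rack 8 (16U).
Most room is rack 7 with 19U free.

7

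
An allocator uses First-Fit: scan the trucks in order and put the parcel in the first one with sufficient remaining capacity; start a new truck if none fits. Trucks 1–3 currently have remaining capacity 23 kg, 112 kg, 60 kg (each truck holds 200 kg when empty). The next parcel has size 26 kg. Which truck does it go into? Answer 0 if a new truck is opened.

2

Trucks with room: truck 2 (112 kg), truck 3 (60 kg).
The first with room is truck 2.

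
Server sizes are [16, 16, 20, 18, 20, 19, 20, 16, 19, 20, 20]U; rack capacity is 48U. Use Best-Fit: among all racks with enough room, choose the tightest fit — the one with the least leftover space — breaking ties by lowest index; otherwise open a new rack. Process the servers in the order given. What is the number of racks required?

rack 1: place 16U, 32U left
rack 1: place 16U, 16U left
rack 2: place 20U, 28U left
rack 2: place 18U, 10U left
rack 3: place 20U, 28U left
rack 3: place 19U, 9U left
rack 4: place 20U, 28U left
rack 1: place 16U, 0U left
rack 4: place 19U, 9U left
rack 5: place 20U, 28U left
rack 5: place 20U, 8U left
Final racks: [16,16,16] [20,18] [20,19] [20,19] [20,20].

5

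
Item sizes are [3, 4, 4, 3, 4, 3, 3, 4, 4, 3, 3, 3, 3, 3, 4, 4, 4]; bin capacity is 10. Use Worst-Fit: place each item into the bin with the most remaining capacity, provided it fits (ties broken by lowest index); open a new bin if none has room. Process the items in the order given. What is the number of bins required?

7

3 → bin 1 (remaining 7)
4 → bin 1 (remaining 3)
4 → bin 2 (remaining 6)
3 → bin 2 (remaining 3)
4 → bin 3 (remaining 6)
3 → bin 3 (remaining 3)
3 → bin 1 (remaining 0)
4 → bin 4 (remaining 6)
4 → bin 4 (remaining 2)
3 → bin 2 (remaining 0)
3 → bin 3 (remaining 0)
3 → bin 5 (remaining 7)
3 → bin 5 (remaining 4)
3 → bin 5 (remaining 1)
4 → bin 6 (remaining 6)
4 → bin 6 (remaining 2)
4 → bin 7 (remaining 6)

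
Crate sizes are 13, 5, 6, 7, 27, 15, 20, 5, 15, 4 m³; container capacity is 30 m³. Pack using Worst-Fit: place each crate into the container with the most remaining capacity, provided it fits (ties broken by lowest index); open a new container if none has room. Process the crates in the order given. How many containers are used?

13 m³ → container 1 (remaining 17 m³)
5 m³ → container 1 (remaining 12 m³)
6 m³ → container 1 (remaining 6 m³)
7 m³ → container 2 (remaining 23 m³)
27 m³ → container 3 (remaining 3 m³)
15 m³ → container 2 (remaining 8 m³)
20 m³ → container 4 (remaining 10 m³)
5 m³ → container 4 (remaining 5 m³)
15 m³ → container 5 (remaining 15 m³)
4 m³ → container 5 (remaining 11 m³)
Final containers: [13,5,6] [7,15] [27] [20,5] [15,4].

5 containers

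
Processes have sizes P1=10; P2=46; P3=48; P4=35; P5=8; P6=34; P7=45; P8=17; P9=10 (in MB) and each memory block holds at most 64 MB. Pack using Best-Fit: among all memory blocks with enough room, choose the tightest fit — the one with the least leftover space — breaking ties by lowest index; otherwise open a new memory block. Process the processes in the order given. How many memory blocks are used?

5 memory blocks

memory block 1: place P1 (10 MB), 54 MB left
memory block 1: place P2 (46 MB), 8 MB left
memory block 2: place P3 (48 MB), 16 MB left
memory block 3: place P4 (35 MB), 29 MB left
memory block 1: place P5 (8 MB), 0 MB left
memory block 4: place P6 (34 MB), 30 MB left
memory block 5: place P7 (45 MB), 19 MB left
memory block 5: place P8 (17 MB), 2 MB left
memory block 2: place P9 (10 MB), 6 MB left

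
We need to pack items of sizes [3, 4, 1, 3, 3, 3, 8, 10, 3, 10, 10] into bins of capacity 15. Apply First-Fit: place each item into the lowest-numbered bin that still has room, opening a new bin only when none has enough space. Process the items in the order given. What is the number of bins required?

5

bin 1: place 3, 12 left
bin 1: place 4, 8 left
bin 1: place 1, 7 left
bin 1: place 3, 4 left
bin 1: place 3, 1 left
bin 2: place 3, 12 left
bin 2: place 8, 4 left
bin 3: place 10, 5 left
bin 2: place 3, 1 left
bin 4: place 10, 5 left
bin 5: place 10, 5 left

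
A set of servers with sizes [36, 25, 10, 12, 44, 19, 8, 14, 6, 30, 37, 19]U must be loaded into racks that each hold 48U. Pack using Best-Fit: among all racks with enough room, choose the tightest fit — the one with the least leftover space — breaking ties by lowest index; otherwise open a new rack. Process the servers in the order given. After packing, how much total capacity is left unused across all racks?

rack 1: place 36U, 12U left
rack 2: place 25U, 23U left
rack 1: place 10U, 2U left
rack 2: place 12U, 11U left
rack 3: place 44U, 4U left
rack 4: place 19U, 29U left
rack 2: place 8U, 3U left
rack 4: place 14U, 15U left
rack 4: place 6U, 9U left
rack 5: place 30U, 18U left
rack 6: place 37U, 11U left
rack 7: place 19U, 29U left
7 racks × 48U = 336U; used 260U; unused 76U.

76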